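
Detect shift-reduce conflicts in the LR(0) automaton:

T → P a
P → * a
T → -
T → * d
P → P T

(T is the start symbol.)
A shift-reduce conflict occurs when an LR(0) state has both:
  - a complete (reduce) item [A → α .] (dot at the end), and
  - a shift item [B → β . c γ] (dot before a terminal).

Augment with T' → T and build the canonical LR(0) collection (I0 = CLOSURE({[T' → . T]}), then GOTO on every symbol after a dot until no new states appear). It has 9 states:
  I0: { [P → . * a], [P → . P T], [T → . * d], [T → . -], [T → . P a], [T' → . T] }  — shift
  I1: { [P → * . a], [T → * . d] }  — shift
  I2: { [T → - .] }  — reduce
  I3: { [P → . * a], [P → . P T], [P → P . T], [T → . * d], [T → . -], [T → . P a], [T → P . a] }  — shift
  I4: { [T' → T .] }  — accept
  I5: { [P → P T .] }  — reduce
  I6: { [T → P a .] }  — reduce
  I7: { [P → * a .] }  — reduce
  I8: { [T → * d .] }  — reduce

No state contains both a complete item and a shift item.

Answer: No shift-reduce conflicts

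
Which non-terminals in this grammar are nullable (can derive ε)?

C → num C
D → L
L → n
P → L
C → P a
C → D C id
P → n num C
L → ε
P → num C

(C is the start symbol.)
A non-terminal is nullable if it can derive ε (the empty string): either it has an ε-production, or it has a production whose right-hand side consists entirely of nullable non-terminals.

ε-productions: L → ε
So L is immediately nullable.
D → L: every symbol on the right is nullable, so D is nullable too.
P → L: every symbol on the right is nullable, so P is nullable too.
No further non-terminal can be added: every production for the remaining non-terminals contains a terminal or a non-nullable non-terminal.
Nullable = { 'D', 'L', 'P' }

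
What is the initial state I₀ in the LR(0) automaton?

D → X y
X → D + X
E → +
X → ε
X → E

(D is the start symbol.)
{ [D → . X y], [D' → . D], [E → . +], [X → . D + X], [X → . E], [X → .] }

First, augment the grammar with D' → D
I₀ = CLOSURE({ [D' → . D] }):
  [D' → . D] has the dot before D: add [D → . X y]
  [D → . X y] has the dot before X: add [X → . D + X], [X → .], [X → . E]
  [X → . E] has the dot before E: add [E → . +]
No further items can be added.

I₀ = { [D → . X y], [D' → . D], [E → . +], [X → . D + X], [X → . E], [X → .] }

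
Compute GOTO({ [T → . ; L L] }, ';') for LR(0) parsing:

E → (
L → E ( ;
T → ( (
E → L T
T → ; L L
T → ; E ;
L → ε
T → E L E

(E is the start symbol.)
{ [E → . (], [E → . L T], [L → . E ( ;], [L → .], [T → ; . L L] }

GOTO(I, ';') = CLOSURE({ [A → αX.β] : [A → α.Xβ] ∈ I, X = ';' })

Items with dot before ';', with the dot advanced:
  [T → . ; L L] → [T → ; . L L]
Closure of the advanced items:
  [T → ; . L L] has the dot before L: add [L → . E ( ;], [L → .]
  [L → . E ( ;] has the dot before E: add [E → . (], [E → . L T]

GOTO = { [E → . (], [E → . L T], [L → . E ( ;], [L → .], [T → ; . L L] }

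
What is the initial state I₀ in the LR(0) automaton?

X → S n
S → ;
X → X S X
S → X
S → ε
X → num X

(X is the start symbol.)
{ [S → . ;], [S → . X], [S → .], [X → . S n], [X → . X S X], [X → . num X], [X' → . X] }

First, augment the grammar with X' → X
I₀ = CLOSURE({ [X' → . X] }):
  [X' → . X] has the dot before X: add [X → . S n], [X → . X S X], [X → . num X]
  [X → . S n] has the dot before S: add [S → . ;], [S → . X], [S → .]
No further items can be added.

I₀ = { [S → . ;], [S → . X], [S → .], [X → . S n], [X → . X S X], [X → . num X], [X' → . X] }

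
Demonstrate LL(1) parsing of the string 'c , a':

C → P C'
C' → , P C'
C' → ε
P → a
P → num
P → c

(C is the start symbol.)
LL(1) parsing maintains a stack (initially the start symbol over $) and the input. At each step: if the stack top is a terminal, match it against the current input token; if it is a non-terminal N, replace it with the RHS of M[N, lookahead] (the unique production whose predict set contains the lookahead).

Stack is shown with the top on the left.

Stack     Input    Action
-------------------------
C $       c , a $  output C → P C'
P C' $    c , a $  output P → c
c C' $    c , a $  match 'c'
C' $      , a $    output C' → , P C'
, P C' $  , a $    match ','
P C' $    a $      output P → a
a C' $    a $      match 'a'
C' $      $        output C' → ε
$         $        accept

The string is accepted.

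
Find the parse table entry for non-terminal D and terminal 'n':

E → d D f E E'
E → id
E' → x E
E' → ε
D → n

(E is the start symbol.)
D → n

To find M[D, 'n'], we find productions for D where 'n' is in the predict set (PREDICT(N → α) = (FIRST(α) \ {ε}) ∪ (FOLLOW(N) if α ⇒* ε)).

D → n: PREDICT = { 'n' }
  'n' is in predict set, so this production goes in M[D, 'n']

M[D, 'n'] = D → n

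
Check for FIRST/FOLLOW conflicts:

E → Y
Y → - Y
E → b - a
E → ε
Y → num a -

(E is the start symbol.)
No FIRST/FOLLOW conflicts.

A FIRST/FOLLOW conflict occurs when a non-terminal N has a nullable alternative N → β (β ⇒* ε) and another alternative N → α with FIRST(α) ∩ FOLLOW(N) ≠ ∅: on such a lookahead the parser cannot decide between expanding α and letting N vanish via β.

Nullable non-terminals: E.
FIRST sets used below: FIRST(Y) = { '-', 'num' }

E: nullable alternative(s) E → ε; FOLLOW(E) = { $ }
  E → Y: FIRST \ {ε} = { '-', 'num' } — disjoint from FOLLOW(E)
  E → b - a: FIRST \ {ε} = { 'b' } — disjoint from FOLLOW(E)
  E → ε: FIRST \ {ε} = { } — this is the only nullable alternative, skip

Y has no nullable alternative, so no FIRST/FOLLOW check is needed there.

No FIRST/FOLLOW conflicts found.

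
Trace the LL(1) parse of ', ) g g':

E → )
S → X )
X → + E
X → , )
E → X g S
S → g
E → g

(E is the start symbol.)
LL(1) parsing maintains a stack (initially the start symbol over $) and the input. At each step: if the stack top is a terminal, match it against the current input token; if it is a non-terminal N, replace it with the RHS of M[N, lookahead] (the unique production whose predict set contains the lookahead).

Stack is shown with the top on the left.

Stack      Input      Action
----------------------------
E $        , ) g g $  output E → X g S
X g S $    , ) g g $  output X → , )
, ) g S $  , ) g g $  match ','
) g S $    ) g g $    match ')'
g S $      g g $      match 'g'
S $        g $        output S → g
g $        g $        match 'g'
$          $          accept

The string is accepted.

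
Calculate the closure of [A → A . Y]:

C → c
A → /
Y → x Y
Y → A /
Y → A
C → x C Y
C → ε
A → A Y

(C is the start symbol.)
{ [A → . /], [A → . A Y], [A → A . Y], [Y → . A /], [Y → . A], [Y → . x Y] }

To compute CLOSURE, for each item [A → α.Bβ] where B is a non-terminal, add [B → .γ] for all productions B → γ; repeat for the newly added items until nothing changes.

Start with: [A → A . Y]
  [A → A . Y] has the dot before Y: add [Y → . x Y], [Y → . A /], [Y → . A]
  [Y → . A /] has the dot before A: add [A → . /], [A → . A Y]
No further items can be added.

CLOSURE = { [A → . /], [A → . A Y], [A → A . Y], [Y → . A /], [Y → . A], [Y → . x Y] }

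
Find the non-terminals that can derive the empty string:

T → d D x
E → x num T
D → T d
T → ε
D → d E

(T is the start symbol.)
{ 'T' }

A non-terminal is nullable if it can derive ε (the empty string): either it has an ε-production, or it has a production whose right-hand side consists entirely of nullable non-terminals.

ε-productions: T → ε
So T is immediately nullable.
No further non-terminal can be added: every production for the remaining non-terminals contains a terminal or a non-nullable non-terminal.
Nullable = { 'T' }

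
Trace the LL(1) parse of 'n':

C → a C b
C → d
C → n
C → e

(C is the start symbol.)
Stack is shown with the top on the left.

Stack  Input  Action
--------------------
C $    n $    output C → n
n $    n $    match 'n'
$      $      accept

The string is accepted.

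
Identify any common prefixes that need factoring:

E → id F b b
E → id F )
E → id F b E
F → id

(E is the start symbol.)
Left-factoring is needed when two productions for the same non-terminal
share a common prefix on the right-hand side.

Productions for E:
  E → id F b b
  E → id F )
  E → id F b E

Found common prefix 'id F' in productions for E

Answer: Yes, E has productions with common prefix 'id F'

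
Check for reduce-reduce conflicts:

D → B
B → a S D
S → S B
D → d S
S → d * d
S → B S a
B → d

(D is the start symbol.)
A reduce-reduce conflict occurs when an LR(0) state has two complete items [A → α .] and [B → β .] — both call for a reduction, and with no lookahead the parser cannot choose between them.

Augment with D' → D and build the canonical LR(0) collection (I0 = CLOSURE({[D' → . D]}), then GOTO on every symbol after a dot until no new states appear). It has 17 states:
  I0: { [B → . a S D], [B → . d], [D → . B], [D → . d S], [D' → . D] }  — shift
  I1: { [D → B .] }  — reduce
  I2: { [D' → D .] }  — accept
  I3: { [B → . a S D], [B → . d], [B → a . S D], [S → . B S a], [S → . S B], [S → . d * d] }  — shift
  I4: { [B → . a S D], [B → . d], [B → d .], [D → d . S], [S → . B S a], [S → . S B], [S → . d * d] }  — shift, reduce
  I5: { [B → . a S D], [B → . d], [S → . B S a], [S → . S B], [S → . d * d], [S → B . S a] }  — shift
  I6: { [B → . a S D], [B → . d], [D → d S .], [S → S . B] }  — shift, reduce
  I7: { [B → d .], [S → d . * d] }  — shift, reduce
  I8: { [S → d * . d] }  — shift
  I9: { [S → d * d .] }  — reduce
  I10: { [S → S B .] }  — reduce
  I11: { [B → d .] }  — reduce
  I12: { [B → . a S D], [B → . d], [S → B S . a], [S → S . B] }  — shift
  I13: { [B → . a S D], [B → . d], [B → a . S D], [S → . B S a], [S → . S B], [S → . d * d], [S → B S a .] }  — shift, reduce
  I14: { [B → . a S D], [B → . d], [B → a S . D], [D → . B], [D → . d S], [S → S . B] }  — shift
  I15: { [D → B .], [S → S B .] }  — 2 reduces
  I16: { [B → a S D .] }  — reduce

I15 contains complete items [D → B .], [S → S B .] — reduce-reduce conflict.

Answer: Yes — I15: [D → B .] vs [S → S B .]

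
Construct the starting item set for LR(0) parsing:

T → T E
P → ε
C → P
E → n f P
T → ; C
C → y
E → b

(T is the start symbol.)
{ [T → . ; C], [T → . T E], [T' → . T] }

First, augment the grammar with T' → T
I₀ = CLOSURE({ [T' → . T] }):
  [T' → . T] has the dot before T: add [T → . T E], [T → . ; C]
No further items can be added.

I₀ = { [T → . ; C], [T → . T E], [T' → . T] }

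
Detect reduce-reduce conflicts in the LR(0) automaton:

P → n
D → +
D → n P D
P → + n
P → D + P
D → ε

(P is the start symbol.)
Yes — I4: [D → .] vs [P → n .]

A reduce-reduce conflict occurs when an LR(0) state has two complete items [A → α .] and [B → β .] — both call for a reduction, and with no lookahead the parser cannot choose between them.

Augment with P' → P and build the canonical LR(0) collection (I0 = CLOSURE({[P' → . P]}), then GOTO on every symbol after a dot until no new states appear). It has 12 states:
  I0: { [D → . +], [D → . n P D], [D → .], [P → . + n], [P → . D + P], [P → . n], [P' → . P] }  — shift, reduce
  I1: { [D → + .], [P → + . n] }  — shift, reduce
  I2: { [P → D . + P] }  — shift
  I3: { [P' → P .] }  — accept
  I4: { [D → . +], [D → . n P D], [D → .], [D → n . P D], [P → . + n], [P → . D + P], [P → . n], [P → n .] }  — shift, 2 reduces
  I5: { [D → . +], [D → . n P D], [D → .], [D → n P . D] }  — shift, reduce
  I6: { [D → + .] }  — reduce
  I7: { [D → n P D .] }  — reduce
  I8: { [D → . +], [D → . n P D], [D → .], [D → n . P D], [P → . + n], [P → . D + P], [P → . n] }  — shift, reduce
  I9: { [D → . +], [D → . n P D], [D → .], [P → . + n], [P → . D + P], [P → . n], [P → D + . P] }  — shift, reduce
  I10: { [P → D + P .] }  — reduce
  I11: { [P → + n .] }  — reduce

I4 contains complete items [D → .], [P → n .] — reduce-reduce conflict.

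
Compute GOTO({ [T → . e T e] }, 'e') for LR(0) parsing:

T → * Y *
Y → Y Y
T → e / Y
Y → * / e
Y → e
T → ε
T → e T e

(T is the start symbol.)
{ [T → . * Y *], [T → . e / Y], [T → . e T e], [T → .], [T → e . T e] }

GOTO(I, 'e') = CLOSURE({ [A → αX.β] : [A → α.Xβ] ∈ I, X = 'e' })

Items with dot before 'e', with the dot advanced:
  [T → . e T e] → [T → e . T e]
Closure of the advanced items:
  [T → e . T e] has the dot before T: add [T → . * Y *], [T → . e / Y], [T → .], [T → . e T e]

GOTO = { [T → . * Y *], [T → . e / Y], [T → . e T e], [T → .], [T → e . T e] }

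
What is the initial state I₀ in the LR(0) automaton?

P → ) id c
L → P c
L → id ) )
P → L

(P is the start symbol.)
{ [L → . P c], [L → . id ) )], [P → . ) id c], [P → . L], [P' → . P] }

First, augment the grammar with P' → P
I₀ = CLOSURE({ [P' → . P] }):
  [P' → . P] has the dot before P: add [P → . ) id c], [P → . L]
  [P → . L] has the dot before L: add [L → . P c], [L → . id ) )]
No further items can be added.

I₀ = { [L → . P c], [L → . id ) )], [P → . ) id c], [P → . L], [P' → . P] }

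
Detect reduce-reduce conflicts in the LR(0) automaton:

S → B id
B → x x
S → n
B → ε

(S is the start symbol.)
No reduce-reduce conflicts

A reduce-reduce conflict occurs when an LR(0) state has two complete items [A → α .] and [B → β .] — both call for a reduction, and with no lookahead the parser cannot choose between them.

Augment with S' → S and build the canonical LR(0) collection (I0 = CLOSURE({[S' → . S]}), then GOTO on every symbol after a dot until no new states appear). It has 7 states:
  I0: { [B → . x x], [B → .], [S → . B id], [S → . n], [S' → . S] }  — shift, reduce
  I1: { [S → B . id] }  — shift
  I2: { [S' → S .] }  — accept
  I3: { [S → n .] }  — reduce
  I4: { [B → x . x] }  — shift
  I5: { [B → x x .] }  — reduce
  I6: { [S → B id .] }  — reduce

No state contains more than one complete item.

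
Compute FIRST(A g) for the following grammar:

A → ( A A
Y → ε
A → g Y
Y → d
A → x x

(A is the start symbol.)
{ '(', 'g', 'x' }

FIRST sets of the non-terminals involved (from the grammar, by fixed-point iteration):
  FIRST(A) = { '(', 'g', 'x' }

To compute FIRST(A g), process the symbols left to right:
Symbol A is a non-terminal. Add FIRST(A) \ {ε} = { '(', 'g', 'x' }
A is not nullable (ε ∉ FIRST(A)), so stop here.
FIRST(A g) = { '(', 'g', 'x' }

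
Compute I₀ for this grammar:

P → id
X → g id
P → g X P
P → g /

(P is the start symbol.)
{ [P → . g /], [P → . g X P], [P → . id], [P' → . P] }

First, augment the grammar with P' → P
I₀ = CLOSURE({ [P' → . P] }):
  [P' → . P] has the dot before P: add [P → . id], [P → . g X P], [P → . g /]
No further items can be added.

I₀ = { [P → . g /], [P → . g X P], [P → . id], [P' → . P] }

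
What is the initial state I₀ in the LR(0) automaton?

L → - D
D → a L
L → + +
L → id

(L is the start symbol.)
First, augment the grammar with L' → L
I₀ = CLOSURE({ [L' → . L] }):
  [L' → . L] has the dot before L: add [L → . - D], [L → . + +], [L → . id]
No further items can be added.

I₀ = { [L → . + +], [L → . - D], [L → . id], [L' → . L] }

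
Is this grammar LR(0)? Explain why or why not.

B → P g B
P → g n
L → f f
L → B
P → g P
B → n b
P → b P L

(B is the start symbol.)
A grammar is LR(0) if no state in the canonical LR(0) collection has:
  - both a shift item (dot before a terminal) and a complete item (shift-reduce conflict), or
  - two or more complete items (reduce-reduce conflict; the accept item [B' → B .] counts as a complete item here).

Augment with B' → B and build the canonical LR(0) collection (I0 = CLOSURE({[B' → . B]}), then GOTO on every symbol after a dot until no new states appear). It has 16 states:
  I0: { [B → . P g B], [B → . n b], [B' → . B], [P → . b P L], [P → . g P], [P → . g n] }  — shift
  I1: { [B' → B .] }  — accept
  I2: { [B → P . g B] }  — shift
  I3: { [P → . b P L], [P → . g P], [P → . g n], [P → b . P L] }  — shift
  I4: { [P → . b P L], [P → . g P], [P → . g n], [P → g . P], [P → g . n] }  — shift
  I5: { [B → n . b] }  — shift
  I6: { [B → n b .] }  — reduce
  I7: { [P → g P .] }  — reduce
  I8: { [P → g n .] }  — reduce
  I9: { [B → . P g B], [B → . n b], [L → . B], [L → . f f], [P → . b P L], [P → . g P], [P → . g n], [P → b P . L] }  — shift
  I10: { [L → B .] }  — reduce
  I11: { [P → b P L .] }  — reduce
  I12: { [L → f . f] }  — shift
  I13: { [L → f f .] }  — reduce
  I14: { [B → . P g B], [B → . n b], [B → P g . B], [P → . b P L], [P → . g P], [P → . g n] }  — shift
  I15: { [B → P g B .] }  — reduce

Every state is either a pure shift/goto state or contains exactly one complete item and nothing to shift — no conflicts. The grammar is LR(0).

Answer: Yes, the grammar is LR(0)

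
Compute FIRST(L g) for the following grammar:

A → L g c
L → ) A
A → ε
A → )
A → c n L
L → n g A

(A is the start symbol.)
{ ')', 'n' }

FIRST sets of the non-terminals involved (from the grammar, by fixed-point iteration):
  FIRST(L) = { ')', 'n' }

To compute FIRST(L g), process the symbols left to right:
Symbol L is a non-terminal. Add FIRST(L) \ {ε} = { ')', 'n' }
L is not nullable (ε ∉ FIRST(L)), so stop here.
FIRST(L g) = { ')', 'n' }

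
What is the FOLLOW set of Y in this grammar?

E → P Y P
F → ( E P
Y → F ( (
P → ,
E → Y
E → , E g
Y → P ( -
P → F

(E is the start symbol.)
{ $, '(', ',', 'g' }

To compute FOLLOW(Y), find every occurrence of Y on a right-hand side N → α Y β: add FIRST(β) \ {ε}, and if β is empty or nullable also add FOLLOW(N). Iterate to a fixed point.

In E → P Y P: Y is followed by P, add FIRST(P) \ {ε} = { '(', ',' }
In E → Y: Y is at the end, add FOLLOW(E)

The FOLLOW sets referred to above (computed the same way, to a fixed point):
  FOLLOW(E) = { $, '(', ',', 'g' }

Taking the union: FOLLOW(Y) = { $, '(', ',', 'g' }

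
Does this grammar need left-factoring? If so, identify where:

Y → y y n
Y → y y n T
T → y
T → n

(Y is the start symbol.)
Yes, Y has productions with common prefix 'y y n'

Left-factoring is needed when two productions for the same non-terminal
share a common prefix on the right-hand side.

Productions for Y:
  Y → y y n
  Y → y y n T
Productions for T:
  T → y
  T → n

Found common prefix 'y y n' in productions for Y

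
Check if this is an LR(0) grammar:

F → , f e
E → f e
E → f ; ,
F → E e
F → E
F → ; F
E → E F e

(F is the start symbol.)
No. Shift-reduce conflict between [F → E .] and [E → . f ; ,]

A grammar is LR(0) if no state in the canonical LR(0) collection has:
  - both a shift item (dot before a terminal) and a complete item (shift-reduce conflict), or
  - two or more complete items (reduce-reduce conflict; the accept item [F' → F .] counts as a complete item here).

Augment with F' → F and build the canonical LR(0) collection (I0 = CLOSURE({[F' → . F]}), then GOTO on every symbol after a dot until no new states appear). It has 15 states:
  I0: { [E → . E F e], [E → . f ; ,], [E → . f e], [F → . , f e], [F → . ; F], [F → . E e], [F → . E], [F' → . F] }  — shift
  I1: { [F → , . f e] }  — shift
  I2: { [E → . E F e], [E → . f ; ,], [E → . f e], [F → . , f e], [F → . ; F], [F → . E e], [F → . E], [F → ; . F] }  — shift
  I3: { [E → . E F e], [E → . f ; ,], [E → . f e], [E → E . F e], [F → . , f e], [F → . ; F], [F → . E e], [F → . E], [F → E . e], [F → E .] }  — shift, reduce
  I4: { [F' → F .] }  — accept
  I5: { [E → f . ; ,], [E → f . e] }  — shift
  I6: { [E → f ; . ,] }  — shift
  I7: { [E → f e .] }  — reduce
  I8: { [E → f ; , .] }  — reduce
  I9: { [E → E F . e] }  — shift
  I10: { [F → E e .] }  — reduce
  I11: { [E → E F e .] }  — reduce
  I12: { [F → ; F .] }  — reduce
  I13: { [F → , f . e] }  — shift
  I14: { [F → , f e .] }  — reduce

Conflict in state I3:
  Shift-reduce conflict between [F → E .] and [E → . f ; ,]
So the grammar is NOT LR(0).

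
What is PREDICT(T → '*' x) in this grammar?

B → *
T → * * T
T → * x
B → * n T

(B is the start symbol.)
{ '*' }

PREDICT(T → '*' x) = (FIRST(RHS) \ {ε}) ∪ (FOLLOW(T) if ε ∈ FIRST(RHS), i.e. RHS ⇒* ε)
FIRST('*' x) = { '*' }
ε ∉ FIRST('*' x), so FOLLOW(T) is not added.
PREDICT(T → '*' x) = { '*' }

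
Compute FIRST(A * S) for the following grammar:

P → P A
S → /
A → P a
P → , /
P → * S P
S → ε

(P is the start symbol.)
FIRST sets of the non-terminals involved (from the grammar, by fixed-point iteration):
  FIRST(A) = { '*', ',' }

To compute FIRST(A * S), process the symbols left to right:
Symbol A is a non-terminal. Add FIRST(A) \ {ε} = { '*', ',' }
A is not nullable (ε ∉ FIRST(A)), so stop here.
FIRST(A * S) = { '*', ',' }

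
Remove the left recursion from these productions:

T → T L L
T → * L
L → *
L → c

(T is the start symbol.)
T is directly left-recursive. The standard transformation for
  A → A α₁ | ... | A α_m | β₁ | ... | β_n
is
  A  → β₁ A' | ... | β_n A'
  A' → α₁ A' | ... | α_m A' | ε

T → * L becomes T → * L T'
T → T L L becomes T' → L L T'
Add T' → ε

Productions for other non-terminals are unchanged:
  L → *
  L → c

Resulting grammar:
T → * L T'
T' → L L T'
T' → ε
L → *
L → c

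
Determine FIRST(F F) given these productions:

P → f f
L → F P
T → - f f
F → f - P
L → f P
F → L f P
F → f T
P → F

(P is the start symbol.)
{ 'f' }

FIRST sets of the non-terminals involved (from the grammar, by fixed-point iteration):
  FIRST(F) = { 'f' }

To compute FIRST(F F), process the symbols left to right:
Symbol F is a non-terminal. Add FIRST(F) \ {ε} = { 'f' }
F is not nullable (ε ∉ FIRST(F)), so stop here.
FIRST(F F) = { 'f' }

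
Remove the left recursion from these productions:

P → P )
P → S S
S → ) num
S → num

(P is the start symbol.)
P is directly left-recursive. The standard transformation for
  A → A α₁ | ... | A α_m | β₁ | ... | β_n
is
  A  → β₁ A' | ... | β_n A'
  A' → α₁ A' | ... | α_m A' | ε

P → S S becomes P → S S P'
P → P ) becomes P' → ) P'
Add P' → ε

Productions for other non-terminals are unchanged:
  S → ) num
  S → num

Resulting grammar:
P → S S P'
P' → ) P'
P' → ε
S → ) num
S → num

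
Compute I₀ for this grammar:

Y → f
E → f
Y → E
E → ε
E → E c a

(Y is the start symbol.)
{ [E → . E c a], [E → . f], [E → .], [Y → . E], [Y → . f], [Y' → . Y] }

First, augment the grammar with Y' → Y
I₀ = CLOSURE({ [Y' → . Y] }):
  [Y' → . Y] has the dot before Y: add [Y → . f], [Y → . E]
  [Y → . E] has the dot before E: add [E → . f], [E → .], [E → . E c a]
No further items can be added.

I₀ = { [E → . E c a], [E → . f], [E → .], [Y → . E], [Y → . f], [Y' → . Y] }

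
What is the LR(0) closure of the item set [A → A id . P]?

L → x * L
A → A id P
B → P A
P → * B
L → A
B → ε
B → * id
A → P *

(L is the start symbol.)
{ [A → A id . P], [P → . * B] }

To compute CLOSURE, for each item [A → α.Bβ] where B is a non-terminal, add [B → .γ] for all productions B → γ; repeat for the newly added items until nothing changes.

Start with: [A → A id . P]
  [A → A id . P] has the dot before P: add [P → . * B]
No further items can be added.

CLOSURE = { [A → A id . P], [P → . * B] }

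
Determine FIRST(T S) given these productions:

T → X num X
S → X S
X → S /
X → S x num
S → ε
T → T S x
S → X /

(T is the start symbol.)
FIRST sets of the non-terminals involved (from the grammar, by fixed-point iteration):
  FIRST(T) = { '/', 'x' }

To compute FIRST(T S), process the symbols left to right:
Symbol T is a non-terminal. Add FIRST(T) \ {ε} = { '/', 'x' }
T is not nullable (ε ∉ FIRST(T)), so stop here.
FIRST(T S) = { '/', 'x' }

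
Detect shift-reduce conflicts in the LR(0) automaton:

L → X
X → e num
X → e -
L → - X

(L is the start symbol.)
No shift-reduce conflicts

A shift-reduce conflict occurs when an LR(0) state has both:
  - a complete (reduce) item [A → α .] (dot at the end), and
  - a shift item [B → β . c γ] (dot before a terminal).

Augment with L' → L and build the canonical LR(0) collection (I0 = CLOSURE({[L' → . L]}), then GOTO on every symbol after a dot until no new states appear). It has 8 states:
  I0: { [L → . - X], [L → . X], [L' → . L], [X → . e -], [X → . e num] }  — shift
  I1: { [L → - . X], [X → . e -], [X → . e num] }  — shift
  I2: { [L' → L .] }  — accept
  I3: { [L → X .] }  — reduce
  I4: { [X → e . -], [X → e . num] }  — shift
  I5: { [X → e - .] }  — reduce
  I6: { [X → e num .] }  — reduce
  I7: { [L → - X .] }  — reduce

No state contains both a complete item and a shift item.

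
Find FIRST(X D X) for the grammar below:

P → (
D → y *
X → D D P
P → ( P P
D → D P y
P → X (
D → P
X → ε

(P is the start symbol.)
{ '(', 'y' }

FIRST sets of the non-terminals involved (from the grammar, by fixed-point iteration):
  FIRST(X) = { '(', 'y', ε }
  FIRST(D) = { '(', 'y' }

To compute FIRST(X D X), process the symbols left to right:
Symbol X is a non-terminal. Add FIRST(X) \ {ε} = { '(', 'y' }
X is nullable (ε ∈ FIRST(X)), continue to the next symbol.
Symbol D is a non-terminal. Add FIRST(D) \ {ε} = { '(', 'y' }
D is not nullable (ε ∉ FIRST(D)), so stop here.
FIRST(X D X) = { '(', 'y' }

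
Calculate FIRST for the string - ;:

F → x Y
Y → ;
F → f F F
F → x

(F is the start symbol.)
{ '-' }

To compute FIRST(- ;), process the symbols left to right:
Symbol - is a terminal. Add '-' and stop.
FIRST(- ;) = { '-' }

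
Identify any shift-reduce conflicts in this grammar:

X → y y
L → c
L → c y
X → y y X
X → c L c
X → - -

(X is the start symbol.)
Yes — I5: [X → y y .] vs [X → . - -]; I8: [L → c .] vs [L → c . y]

A shift-reduce conflict occurs when an LR(0) state has both:
  - a complete (reduce) item [A → α .] (dot at the end), and
  - a shift item [B → β . c γ] (dot before a terminal).

Augment with X' → X and build the canonical LR(0) collection (I0 = CLOSURE({[X' → . X]}), then GOTO on every symbol after a dot until no new states appear). It has 12 states:
  I0: { [X → . - -], [X → . c L c], [X → . y y X], [X → . y y], [X' → . X] }  — shift
  I1: { [X → - . -] }  — shift
  I2: { [X' → X .] }  — accept
  I3: { [L → . c y], [L → . c], [X → c . L c] }  — shift
  I4: { [X → y . y X], [X → y . y] }  — shift
  I5: { [X → . - -], [X → . c L c], [X → . y y X], [X → . y y], [X → y y . X], [X → y y .] }  — shift, reduce
  I6: { [X → y y X .] }  — reduce
  I7: { [X → c L . c] }  — shift
  I8: { [L → c . y], [L → c .] }  — shift, reduce
  I9: { [L → c y .] }  — reduce
  I10: { [X → c L c .] }  — reduce
  I11: { [X → - - .] }  — reduce

I5 contains reduce item [X → y y .] and shift items [X → . - -], [X → . c L c], [X → . y y], [X → . y y X] — shift-reduce conflict.
I8 contains reduce item [L → c .] and shift item [L → c . y] — shift-reduce conflict.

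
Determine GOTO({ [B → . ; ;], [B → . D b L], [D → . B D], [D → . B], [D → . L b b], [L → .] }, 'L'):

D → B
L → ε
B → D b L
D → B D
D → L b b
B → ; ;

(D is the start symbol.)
GOTO(I, 'L') = CLOSURE({ [A → αX.β] : [A → α.Xβ] ∈ I, X = 'L' })

Items with dot before 'L', with the dot advanced:
  [D → . L b b] → [D → L . b b]
Closure adds nothing (no advanced item has the dot before a non-terminal).

GOTO = { [D → L . b b] }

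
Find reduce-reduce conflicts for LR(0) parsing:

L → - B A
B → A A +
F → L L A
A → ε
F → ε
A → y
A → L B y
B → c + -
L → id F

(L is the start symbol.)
No reduce-reduce conflicts

Augment with L' → L and build the canonical LR(0) collection (I0 = CLOSURE({[L' → . L]}), then GOTO on every symbol after a dot until no new states appear). It has 20 states:
  I0: { [L → . - B A], [L → . id F], [L' → . L] }  — shift
  I1: { [A → . L B y], [A → . y], [A → .], [B → . A A +], [B → . c + -], [L → - . B A], [L → . - B A], [L → . id F] }  — shift, reduce
  I2: { [L' → L .] }  — accept
  I3: { [F → . L L A], [F → .], [L → . - B A], [L → . id F], [L → id . F] }  — shift, reduce
  I4: { [L → id F .] }  — reduce
  I5: { [F → L . L A], [L → . - B A], [L → . id F] }  — shift
  I6: { [A → . L B y], [A → . y], [A → .], [F → L L . A], [L → . - B A], [L → . id F] }  — shift, reduce
  I7: { [F → L L A .] }  — reduce
  I8: { [A → . L B y], [A → . y], [A → .], [A → L . B y], [B → . A A +], [B → . c + -], [L → . - B A], [L → . id F] }  — shift, reduce
  I9: { [A → y .] }  — reduce
  I10: { [A → . L B y], [A → . y], [A → .], [B → A . A +], [L → . - B A], [L → . id F] }  — shift, reduce
  I11: { [A → L B . y] }  — shift
  I12: { [B → c . + -] }  — shift
  I13: { [B → c + . -] }  — shift
  I14: { [B → c + - .] }  — reduce
  I15: { [A → L B y .] }  — reduce
  I16: { [B → A A . +] }  — shift
  I17: { [B → A A + .] }  — reduce
  I18: { [A → . L B y], [A → . y], [A → .], [L → - B . A], [L → . - B A], [L → . id F] }  — shift, reduce
  I19: { [L → - B A .] }  — reduce

No state contains more than one complete item.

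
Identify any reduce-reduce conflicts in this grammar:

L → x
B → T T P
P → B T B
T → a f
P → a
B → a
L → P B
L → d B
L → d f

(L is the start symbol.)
Augment with L' → L and build the canonical LR(0) collection (I0 = CLOSURE({[L' → . L]}), then GOTO on every symbol after a dot until no new states appear). It has 18 states:
  I0: { [B → . T T P], [B → . a], [L → . P B], [L → . d B], [L → . d f], [L → . x], [L' → . L], [P → . B T B], [P → . a], [T → . a f] }  — shift
  I1: { [P → B . T B], [T → . a f] }  — shift
  I2: { [L' → L .] }  — accept
  I3: { [B → . T T P], [B → . a], [L → P . B], [T → . a f] }  — shift
  I4: { [B → T . T P], [T → . a f] }  — shift
  I5: { [B → a .], [P → a .], [T → a . f] }  — shift, 2 reduces
  I6: { [B → . T T P], [B → . a], [L → d . B], [L → d . f], [T → . a f] }  — shift
  I7: { [L → x .] }  — reduce
  I8: { [L → d B .] }  — reduce
  I9: { [B → a .], [T → a . f] }  — shift, reduce
  I10: { [L → d f .] }  — reduce
  I11: { [T → a f .] }  — reduce
  I12: { [B → . T T P], [B → . a], [B → T T . P], [P → . B T B], [P → . a], [T → . a f] }  — shift
  I13: { [T → a . f] }  — shift
  I14: { [B → T T P .] }  — reduce
  I15: { [L → P B .] }  — reduce
  I16: { [B → . T T P], [B → . a], [P → B T . B], [T → . a f] }  — shift
  I17: { [P → B T B .] }  — reduce

I5 contains complete items [B → a .], [P → a .] — reduce-reduce conflict.

Answer: Yes — I5: [B → a .] vs [P → a .]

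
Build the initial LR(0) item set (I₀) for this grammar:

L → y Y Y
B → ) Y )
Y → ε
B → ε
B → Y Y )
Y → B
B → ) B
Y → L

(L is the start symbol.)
{ [L → . y Y Y], [L' → . L] }

First, augment the grammar with L' → L
I₀ = CLOSURE({ [L' → . L] }):
  [L' → . L] has the dot before L: add [L → . y Y Y]
No further items can be added.

I₀ = { [L → . y Y Y], [L' → . L] }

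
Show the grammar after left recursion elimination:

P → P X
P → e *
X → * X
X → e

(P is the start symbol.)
P → e * P'
P' → X P'
P' → ε
X → * X
X → e

P is directly left-recursive. The standard transformation for
  A → A α₁ | ... | A α_m | β₁ | ... | β_n
is
  A  → β₁ A' | ... | β_n A'
  A' → α₁ A' | ... | α_m A' | ε

P → e * becomes P → e * P'
P → P X becomes P' → X P'
Add P' → ε

Productions for other non-terminals are unchanged:
  X → * X
  X → e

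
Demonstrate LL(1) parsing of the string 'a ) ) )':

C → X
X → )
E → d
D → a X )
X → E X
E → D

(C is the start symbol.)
LL(1) parsing maintains a stack (initially the start symbol over $) and the input. At each step: if the stack top is a terminal, match it against the current input token; if it is a non-terminal N, replace it with the RHS of M[N, lookahead] (the unique production whose predict set contains the lookahead).

Stack is shown with the top on the left.

Stack      Input      Action
----------------------------
C $        a ) ) ) $  output C → X
X $        a ) ) ) $  output X → E X
E X $      a ) ) ) $  output E → D
D X $      a ) ) ) $  output D → a X )
a X ) X $  a ) ) ) $  match 'a'
X ) X $    ) ) ) $    output X → )
) ) X $    ) ) ) $    match ')'
) X $      ) ) $      match ')'
X $        ) $        output X → )
) $        ) $        match ')'
$          $          accept

The string is accepted.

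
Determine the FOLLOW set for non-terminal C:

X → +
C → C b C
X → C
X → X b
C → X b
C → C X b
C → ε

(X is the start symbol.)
{ $, '+', 'b' }

In C → C b C: C is followed by b C, add FIRST(b C) \ {ε} = { 'b' }
In C → C b C: C is at the end; this adds FOLLOW(C) to itself — nothing new
In X → C: C is at the end, add FOLLOW(X)
In C → C X b: C is followed by X b, add FIRST(X b) \ {ε} = { '+', 'b' }

The FOLLOW sets referred to above (computed the same way, to a fixed point):
  FOLLOW(X) = { $, 'b' }

Taking the union: FOLLOW(C) = { $, '+', 'b' }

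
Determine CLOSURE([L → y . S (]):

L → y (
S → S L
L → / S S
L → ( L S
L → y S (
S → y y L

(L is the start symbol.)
Start with: [L → y . S (]
  [L → y . S (] has the dot before S: add [S → . S L], [S → . y y L]
No further items can be added.

CLOSURE = { [L → y . S (], [S → . S L], [S → . y y L] }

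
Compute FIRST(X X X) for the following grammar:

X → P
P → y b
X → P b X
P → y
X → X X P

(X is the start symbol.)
FIRST sets of the non-terminals involved (from the grammar, by fixed-point iteration):
  FIRST(X) = { 'y' }

To compute FIRST(X X X), process the symbols left to right:
Symbol X is a non-terminal. Add FIRST(X) \ {ε} = { 'y' }
X is not nullable (ε ∉ FIRST(X)), so stop here.
FIRST(X X X) = { 'y' }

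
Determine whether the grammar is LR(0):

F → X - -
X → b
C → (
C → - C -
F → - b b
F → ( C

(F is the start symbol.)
Augment with F' → F and build the canonical LR(0) collection (I0 = CLOSURE({[F' → . F]}), then GOTO on every symbol after a dot until no new states appear). It has 15 states:
  I0: { [F → . ( C], [F → . - b b], [F → . X - -], [F' → . F], [X → . b] }  — shift
  I1: { [C → . (], [C → . - C -], [F → ( . C] }  — shift
  I2: { [F → - . b b] }  — shift
  I3: { [F' → F .] }  — accept
  I4: { [F → X . - -] }  — shift
  I5: { [X → b .] }  — reduce
  I6: { [F → X - . -] }  — shift
  I7: { [F → X - - .] }  — reduce
  I8: { [F → - b . b] }  — shift
  I9: { [F → - b b .] }  — reduce
  I10: { [C → ( .] }  — reduce
  I11: { [C → - . C -], [C → . (], [C → . - C -] }  — shift
  I12: { [F → ( C .] }  — reduce
  I13: { [C → - C . -] }  — shift
  I14: { [C → - C - .] }  — reduce

Every state is either a pure shift/goto state or contains exactly one complete item and nothing to shift — no conflicts. The grammar is LR(0).

Answer: Yes, the grammar is LR(0)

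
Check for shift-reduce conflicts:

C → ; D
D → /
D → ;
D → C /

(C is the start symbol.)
Yes — I4: [D → ; .] vs [C → . ; D]

A shift-reduce conflict occurs when an LR(0) state has both:
  - a complete (reduce) item [A → α .] (dot at the end), and
  - a shift item [B → β . c γ] (dot before a terminal).

Augment with C' → C and build the canonical LR(0) collection (I0 = CLOSURE({[C' → . C]}), then GOTO on every symbol after a dot until no new states appear). It has 8 states:
  I0: { [C → . ; D], [C' → . C] }  — shift
  I1: { [C → . ; D], [C → ; . D], [D → . /], [D → . ;], [D → . C /] }  — shift
  I2: { [C' → C .] }  — accept
  I3: { [D → / .] }  — reduce
  I4: { [C → . ; D], [C → ; . D], [D → . /], [D → . ;], [D → . C /], [D → ; .] }  — shift, reduce
  I5: { [D → C . /] }  — shift
  I6: { [C → ; D .] }  — reduce
  I7: { [D → C / .] }  — reduce

I4 contains reduce item [D → ; .] and shift items [C → . ; D], [D → . /], [D → . ;] — shift-reduce conflict.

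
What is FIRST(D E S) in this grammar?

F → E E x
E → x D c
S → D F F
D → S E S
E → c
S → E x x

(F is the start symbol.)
{ 'c', 'x' }

FIRST sets of the non-terminals involved (from the grammar, by fixed-point iteration):
  FIRST(D) = { 'c', 'x' }

To compute FIRST(D E S), process the symbols left to right:
Symbol D is a non-terminal. Add FIRST(D) \ {ε} = { 'c', 'x' }
D is not nullable (ε ∉ FIRST(D)), so stop here.
FIRST(D E S) = { 'c', 'x' }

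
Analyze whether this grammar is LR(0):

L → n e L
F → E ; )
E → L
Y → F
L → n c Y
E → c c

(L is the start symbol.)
Yes, the grammar is LR(0)

A grammar is LR(0) if no state in the canonical LR(0) collection has:
  - both a shift item (dot before a terminal) and a complete item (shift-reduce conflict), or
  - two or more complete items (reduce-reduce conflict; the accept item [L' → L .] counts as a complete item here).

Augment with L' → L and build the canonical LR(0) collection (I0 = CLOSURE({[L' → . L]}), then GOTO on every symbol after a dot until no new states appear). It has 14 states:
  I0: { [L → . n c Y], [L → . n e L], [L' → . L] }  — shift
  I1: { [L' → L .] }  — accept
  I2: { [L → n . c Y], [L → n . e L] }  — shift
  I3: { [E → . L], [E → . c c], [F → . E ; )], [L → . n c Y], [L → . n e L], [L → n c . Y], [Y → . F] }  — shift
  I4: { [L → . n c Y], [L → . n e L], [L → n e . L] }  — shift
  I5: { [L → n e L .] }  — reduce
  I6: { [F → E . ; )] }  — shift
  I7: { [Y → F .] }  — reduce
  I8: { [E → L .] }  — reduce
  I9: { [L → n c Y .] }  — reduce
  I10: { [E → c . c] }  — shift
  I11: { [E → c c .] }  — reduce
  I12: { [F → E ; . )] }  — shift
  I13: { [F → E ; ) .] }  — reduce

Every state is either a pure shift/goto state or contains exactly one complete item and nothing to shift — no conflicts. The grammar is LR(0).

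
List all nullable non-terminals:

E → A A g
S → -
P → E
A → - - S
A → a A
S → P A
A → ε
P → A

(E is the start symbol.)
ε-productions: A → ε
So A is immediately nullable.
P → A: every symbol on the right is nullable, so P is nullable too.
S → P A: every symbol on the right is nullable, so S is nullable too.
No further non-terminal can be added: every production for the remaining non-terminals contains a terminal or a non-nullable non-terminal.
Nullable = { 'A', 'P', 'S' }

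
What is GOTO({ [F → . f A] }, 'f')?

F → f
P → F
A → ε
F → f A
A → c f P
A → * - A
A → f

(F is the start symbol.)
GOTO(I, 'f') = CLOSURE({ [A → αX.β] : [A → α.Xβ] ∈ I, X = 'f' })

Items with dot before 'f', with the dot advanced:
  [F → . f A] → [F → f . A]
Closure of the advanced items:
  [F → f . A] has the dot before A: add [A → .], [A → . c f P], [A → . * - A], [A → . f]

GOTO = { [A → . * - A], [A → . c f P], [A → . f], [A → .], [F → f . A] }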